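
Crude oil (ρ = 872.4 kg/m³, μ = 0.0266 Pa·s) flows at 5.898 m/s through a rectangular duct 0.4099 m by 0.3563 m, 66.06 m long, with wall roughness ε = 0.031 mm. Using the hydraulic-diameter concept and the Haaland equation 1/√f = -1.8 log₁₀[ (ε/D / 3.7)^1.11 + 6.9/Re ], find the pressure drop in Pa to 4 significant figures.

Hydraulic diameter D_h = 4A/P = 4·(0.4099·0.3563)/(2·(0.4099+0.3563)) = 0.5842/1.532 = 0.3812 m.
Re = ρVD_h/μ = 872.4·5.898·0.3812/0.0266 = 7.374e+04.
ε/D_h = 3.1e-05/0.3812 = 8.13e-05; Haaland gives 1/√f = -1.8 log₁₀[6.75e-06+9.36e-05] = 7.197, so f = 0.0193.
ΔP = f(L/D_h)(ρV²/2) = 0.0193·66.06/0.3812·1.517e+04 = 5.076e+04 Pa.

ΔP ≈ 50760 Pa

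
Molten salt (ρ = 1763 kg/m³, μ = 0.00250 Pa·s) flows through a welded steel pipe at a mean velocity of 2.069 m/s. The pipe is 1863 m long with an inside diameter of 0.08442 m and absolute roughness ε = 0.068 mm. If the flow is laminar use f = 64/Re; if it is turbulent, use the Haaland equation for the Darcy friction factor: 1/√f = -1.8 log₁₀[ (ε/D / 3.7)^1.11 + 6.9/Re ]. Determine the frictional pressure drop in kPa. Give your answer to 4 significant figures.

ΔP ≈ 1736 kPa

Reynolds number Re = ρVD/μ = 1763 · 2.069 · 0.08442 / 0.0025 = 1.232e+05.
Re > 4000 → turbulent. Relative roughness ε/D = 6.8e-05/0.08442 = 0.000805. Haaland: 1/√f = -1.8 log₁₀[(0.000805/3.7)^1.11 + 6.9/1.232e+05] = -1.8 log₁₀[8.61e-05 + 5.6e-05] = 6.925, so f = 0.02085.
Darcy-Weisbach: ΔP = f(L/D)(ρV²/2) = 0.02085·(1863/0.08442)·(1763·2.069²/2) = 0.02085·2.207e+04·3773 = 1.736e+06 Pa.
ΔP = 1.736e+06 Pa = 1736 kPa.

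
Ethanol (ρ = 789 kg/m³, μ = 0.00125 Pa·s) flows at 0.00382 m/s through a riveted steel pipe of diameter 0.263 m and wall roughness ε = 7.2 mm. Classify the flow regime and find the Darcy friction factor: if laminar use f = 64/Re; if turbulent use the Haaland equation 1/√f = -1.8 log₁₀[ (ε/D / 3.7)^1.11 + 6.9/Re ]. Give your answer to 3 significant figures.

Re = ρVD/μ = 789·0.00382·0.263/0.00125 = 634.1.
Re < 2300 → laminar, so f = 64/Re = 0.1009 (roughness is irrelevant in laminar flow).

f ≈ 0.101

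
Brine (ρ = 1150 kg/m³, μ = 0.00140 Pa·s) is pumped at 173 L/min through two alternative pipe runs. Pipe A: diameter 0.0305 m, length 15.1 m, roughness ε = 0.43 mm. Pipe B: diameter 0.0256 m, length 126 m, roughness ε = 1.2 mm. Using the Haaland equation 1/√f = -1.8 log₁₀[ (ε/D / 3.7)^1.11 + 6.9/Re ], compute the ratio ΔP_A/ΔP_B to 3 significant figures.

ΔP_A/ΔP_B ≈ 0.0309

Pipe A: V = Q/A = 0.002883/0.0007306 = 3.946 m/s; Re = 9.887e+04; ε/D = 0.0141; Haaland → f = 0.04327; ΔP_A = f(L/D)(ρV²/2) = 1.919e+05 Pa.
Pipe B: V = Q/A = 0.002883/0.0005147 = 5.602 m/s; Re = 1.178e+05; ε/D = 0.0469; Haaland → f = 0.06981; ΔP_B = f(L/D)(ρV²/2) = 6.199e+06 Pa.
ΔP_A/ΔP_B = 1.919e+05/6.199e+06 = 0.0309.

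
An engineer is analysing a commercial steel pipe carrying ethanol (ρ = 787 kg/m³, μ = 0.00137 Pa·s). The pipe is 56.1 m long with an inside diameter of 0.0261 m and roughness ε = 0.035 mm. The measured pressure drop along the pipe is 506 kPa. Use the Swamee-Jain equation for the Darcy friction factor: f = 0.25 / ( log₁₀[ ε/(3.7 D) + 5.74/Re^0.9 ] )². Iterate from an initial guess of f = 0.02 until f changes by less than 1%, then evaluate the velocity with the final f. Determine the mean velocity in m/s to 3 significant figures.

Rearranging Darcy-Weisbach: V = √(2·ΔP·D/(f·L·ρ)). With ε/D = 3.5e-05/0.0261 = 0.00134, iterate starting from f = 0.02:
  f = 0.02 → V = √(2·5.06e+05·0.0261/(0.02·56.1·787)) = 5.469 m/s; Re = ρVD/μ = 8.2e+04; f → 0.02386
  f = 0.02386 → V = 5.007 m/s; Re = 7.508e+04; f → 0.02406
Converged (Δf/f < 1%). With the final f = 0.02406: V = √(2·5.06e+05·0.0261/(0.02406·56.1·787)) = 4.987 m/s.

V ≈ 4.99 m/s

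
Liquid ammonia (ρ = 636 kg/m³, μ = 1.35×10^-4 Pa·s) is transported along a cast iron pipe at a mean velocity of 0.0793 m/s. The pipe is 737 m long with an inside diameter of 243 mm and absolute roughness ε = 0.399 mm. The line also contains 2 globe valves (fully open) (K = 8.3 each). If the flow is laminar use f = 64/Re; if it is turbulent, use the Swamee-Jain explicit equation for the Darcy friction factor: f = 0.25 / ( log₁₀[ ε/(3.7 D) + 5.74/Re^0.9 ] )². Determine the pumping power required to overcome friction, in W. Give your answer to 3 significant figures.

P ≈ 0.669 W

Reynolds number Re = ρVD/μ = 636 · 0.0793 · 0.243 / 0.000135 = 9.078e+04.
Re > 4000 → turbulent. Relative roughness ε/D = 0.000399/0.243 = 0.00164. Swamee-Jain: f = 0.25/(log₁₀[0.00164/3.7 + 5.74/9.078e+04^0.9])² = 0.25/(log₁₀[0.000444 + 0.000198])² = 0.25/(-3.193)² = 0.02453.
Total minor-loss coefficient ΣK = 2·8.3 = 16.6.
ΔP = [f·L/D + ΣK]·(ρV²/2) = [0.02453·737/0.243 + 16.6]·(636·0.0793²/2) = [74.39 + 16.6]·2 = 182 Pa.
Q = V·A = 0.0793·0.04638 = 0.003678 m³/s.
Pumping power P = QΔP = 0.003678·182 = 0.6692 W = 0.669 W.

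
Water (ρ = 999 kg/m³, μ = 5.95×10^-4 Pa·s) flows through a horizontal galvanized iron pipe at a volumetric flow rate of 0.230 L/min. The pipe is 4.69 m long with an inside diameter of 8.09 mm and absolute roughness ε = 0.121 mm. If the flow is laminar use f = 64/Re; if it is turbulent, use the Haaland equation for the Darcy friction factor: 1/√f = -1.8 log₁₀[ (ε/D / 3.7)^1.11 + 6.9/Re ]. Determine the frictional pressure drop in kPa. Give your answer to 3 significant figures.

ΔP ≈ 0.102 kPa

Q = 0.230 L/min = 0.230/60000 = 3.833e-06 m³/s.
Cross-sectional area A = πD²/4 = π(0.00809)²/4 = 5.14e-05 m²; mean velocity V = Q/A = 3.833e-06/5.14e-05 = 0.07457 m/s.
Reynolds number Re = ρVD/μ = 999 · 0.07457 · 0.00809 / 0.000595 = 1013.
Re < 2300 → laminar flow, so f = 64/Re = 64/1013 = 0.06318 (the turbulent correlation is not needed).
Darcy-Weisbach: ΔP = f(L/D)(ρV²/2) = 0.06318·(4.69/0.00809)·(999·0.07457²/2) = 0.06318·579.7·2.778 = 101.7 Pa.
ΔP = 101.7 Pa = 0.102 kPa.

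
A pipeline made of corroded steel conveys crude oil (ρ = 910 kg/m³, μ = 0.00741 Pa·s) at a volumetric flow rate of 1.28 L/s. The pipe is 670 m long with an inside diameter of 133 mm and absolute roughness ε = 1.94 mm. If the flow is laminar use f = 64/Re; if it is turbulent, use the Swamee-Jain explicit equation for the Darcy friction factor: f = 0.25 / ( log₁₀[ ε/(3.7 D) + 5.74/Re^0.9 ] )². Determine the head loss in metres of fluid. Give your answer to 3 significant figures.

h_f ≈ 0.0927 m

Q = 1.28 L/s = 1.28/1000 = 0.00128 m³/s.
Cross-sectional area A = πD²/4 = π(0.133)²/4 = 0.01389 m²; mean velocity V = Q/A = 0.00128/0.01389 = 0.09213 m/s.
Reynolds number Re = ρVD/μ = 910 · 0.09213 · 0.133 / 0.00741 = 1505.
Re < 2300 → laminar flow, so f = 64/Re = 64/1505 = 0.04253 (the turbulent correlation is not needed).
Darcy-Weisbach: ΔP = f(L/D)(ρV²/2) = 0.04253·(670/0.133)·(910·0.09213²/2) = 0.04253·5038·3.862 = 827.5 Pa.
Head loss h_f = ΔP/(ρg) = 827.5/(910·9.81) = 0.0927 m.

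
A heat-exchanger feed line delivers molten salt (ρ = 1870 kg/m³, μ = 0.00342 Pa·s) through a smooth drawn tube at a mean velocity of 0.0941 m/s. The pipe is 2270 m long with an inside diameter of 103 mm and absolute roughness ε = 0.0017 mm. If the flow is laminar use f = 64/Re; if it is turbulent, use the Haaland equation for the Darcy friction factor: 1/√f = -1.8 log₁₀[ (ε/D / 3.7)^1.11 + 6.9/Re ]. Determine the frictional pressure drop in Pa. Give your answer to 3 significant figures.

ΔP ≈ 6770 Pa

Reynolds number Re = ρVD/μ = 1870 · 0.0941 · 0.103 / 0.00342 = 5300.
Re > 4000 → turbulent. Relative roughness ε/D = 1.7e-06/0.103 = 1.65e-05. Haaland: 1/√f = -1.8 log₁₀[(1.65e-05/3.7)^1.11 + 6.9/5300] = -1.8 log₁₀[1.15e-06 + 0.0013] = 5.193, so f = 0.03708.
Darcy-Weisbach: ΔP = f(L/D)(ρV²/2) = 0.03708·(2270/0.103)·(1870·0.0941²/2) = 0.03708·2.204e+04·8.279 = 6766 Pa.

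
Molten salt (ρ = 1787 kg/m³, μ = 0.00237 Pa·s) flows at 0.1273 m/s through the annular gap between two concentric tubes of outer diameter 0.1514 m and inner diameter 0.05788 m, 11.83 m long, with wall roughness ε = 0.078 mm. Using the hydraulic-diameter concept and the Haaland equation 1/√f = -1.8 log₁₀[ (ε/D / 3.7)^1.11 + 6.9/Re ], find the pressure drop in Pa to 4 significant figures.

Hydraulic diameter D_h = 4A/P = D_o - D_i = 0.1514 - 0.05788 = 0.09352 m.
Re = ρVD_h/μ = 1787·0.1273·0.09352/0.00237 = 8977.
ε/D_h = 7.8e-05/0.09352 = 0.000834; Haaland gives 1/√f = -1.8 log₁₀[8.95e-05+0.000769] = 5.52, so f = 0.03282.
ΔP = f(L/D_h)(ρV²/2) = 0.03282·11.83/0.09352·14.48 = 60.12 Pa.

ΔP ≈ 60.12 Pa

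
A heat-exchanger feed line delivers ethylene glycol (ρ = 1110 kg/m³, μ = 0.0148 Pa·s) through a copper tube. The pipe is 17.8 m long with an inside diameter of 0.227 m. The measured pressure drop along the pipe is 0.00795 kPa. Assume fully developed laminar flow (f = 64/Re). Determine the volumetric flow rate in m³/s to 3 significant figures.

Q ≈ 0.00197 m³/s

For laminar flow, f = 64/Re with Re = ρVD/μ, so Darcy-Weisbach reduces to ΔP = 32μLV/D². Solving for V: V = ΔP·D²/(32μL) = 7.95·(0.227)²/(32·0.0148·17.8) = 0.04859 m/s.
Check: Re = ρVD/μ = 1110·0.04859·0.227/0.0148 = 827.3 < 2300, so the laminar assumption holds.
Q = V·A = 0.04859·(π/4·0.227²) = 0.001967 m³/s = 0.00197 m³/s.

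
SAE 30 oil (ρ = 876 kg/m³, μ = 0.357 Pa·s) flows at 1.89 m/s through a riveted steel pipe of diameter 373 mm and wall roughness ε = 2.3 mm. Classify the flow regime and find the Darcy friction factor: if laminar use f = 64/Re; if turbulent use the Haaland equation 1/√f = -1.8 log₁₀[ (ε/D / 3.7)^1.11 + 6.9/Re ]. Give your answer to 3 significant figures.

f ≈ 0.0370

Re = ρVD/μ = 876·1.89·0.373/0.357 = 1730.
Re < 2300 → laminar, so f = 64/Re = 0.037 (roughness is irrelevant in laminar flow).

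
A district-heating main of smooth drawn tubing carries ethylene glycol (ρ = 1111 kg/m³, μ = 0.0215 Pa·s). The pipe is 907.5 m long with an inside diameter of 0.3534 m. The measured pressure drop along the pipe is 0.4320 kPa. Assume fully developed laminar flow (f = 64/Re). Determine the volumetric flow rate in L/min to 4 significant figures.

Q ≈ 508.6 L/min

For laminar flow, f = 64/Re with Re = ρVD/μ, so Darcy-Weisbach reduces to ΔP = 32μLV/D². Solving for V: V = ΔP·D²/(32μL) = 432·(0.3534)²/(32·0.0215·907.5) = 0.08641 m/s.
Check: Re = ρVD/μ = 1111·0.08641·0.3534/0.0215 = 1578 < 2300, so the laminar assumption holds.
Q = V·A = 0.08641·(π/4·0.3534²) = 0.008476 m³/s = 508.6 L/min.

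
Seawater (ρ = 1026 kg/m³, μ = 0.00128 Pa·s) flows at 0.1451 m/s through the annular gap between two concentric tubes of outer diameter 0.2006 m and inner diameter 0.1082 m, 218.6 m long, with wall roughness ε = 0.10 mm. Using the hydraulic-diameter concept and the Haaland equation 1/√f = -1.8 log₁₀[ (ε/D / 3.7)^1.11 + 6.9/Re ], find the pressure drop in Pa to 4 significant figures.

ΔP ≈ 811.1 Pa

Hydraulic diameter D_h = 4A/P = D_o - D_i = 0.2006 - 0.1082 = 0.0924 m.
Re = ρVD_h/μ = 1026·0.1451·0.0924/0.00128 = 1.075e+04.
ε/D_h = 0.0001/0.0924 = 0.00108; Haaland gives 1/√f = -1.8 log₁₀[0.00012+0.000642] = 5.613, so f = 0.03174.
ΔP = f(L/D_h)(ρV²/2) = 0.03174·218.6/0.0924·10.8 = 811.1 Pa.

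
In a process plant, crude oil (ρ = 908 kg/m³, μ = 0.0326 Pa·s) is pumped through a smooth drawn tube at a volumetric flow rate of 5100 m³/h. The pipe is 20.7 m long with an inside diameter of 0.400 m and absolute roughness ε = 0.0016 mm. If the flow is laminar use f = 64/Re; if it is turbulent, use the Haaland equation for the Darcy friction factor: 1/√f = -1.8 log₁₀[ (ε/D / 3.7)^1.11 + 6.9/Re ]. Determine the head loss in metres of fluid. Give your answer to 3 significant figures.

Q = 5100 m³/h = 5100/3600 = 1.417 m³/s.
Cross-sectional area A = πD²/4 = π(0.4)²/4 = 0.1257 m²; mean velocity V = Q/A = 1.417/0.1257 = 11.27 m/s.
Reynolds number Re = ρVD/μ = 908 · 11.27 · 0.4 / 0.0326 = 1.256e+05.
Re > 4000 → turbulent. Relative roughness ε/D = 1.6e-06/0.4 = 4e-06. Haaland: 1/√f = -1.8 log₁₀[(4e-06/3.7)^1.11 + 6.9/1.256e+05] = -1.8 log₁₀[2.39e-07 + 5.49e-05] = 7.665, so f = 0.01702.
Darcy-Weisbach: ΔP = f(L/D)(ρV²/2) = 0.01702·(20.7/0.4)·(908·11.27²/2) = 0.01702·51.75·5.77e+04 = 5.082e+04 Pa.
Head loss h_f = ΔP/(ρg) = 5.082e+04/(908·9.81) = 5.71 m.

h_f ≈ 5.71 m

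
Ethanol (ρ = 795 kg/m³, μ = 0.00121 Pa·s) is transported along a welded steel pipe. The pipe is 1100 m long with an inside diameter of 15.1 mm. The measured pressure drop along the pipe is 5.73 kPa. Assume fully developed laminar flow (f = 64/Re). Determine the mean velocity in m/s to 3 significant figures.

For laminar flow, f = 64/Re with Re = ρVD/μ, so Darcy-Weisbach reduces to ΔP = 32μLV/D². Solving for V: V = ΔP·D²/(32μL) = 5730·(0.0151)²/(32·0.00121·1100) = 0.03067 m/s.
Check: Re = ρVD/μ = 795·0.03067·0.0151/0.00121 = 304.3 < 2300, so the laminar assumption holds.

V ≈ 0.0307 m/s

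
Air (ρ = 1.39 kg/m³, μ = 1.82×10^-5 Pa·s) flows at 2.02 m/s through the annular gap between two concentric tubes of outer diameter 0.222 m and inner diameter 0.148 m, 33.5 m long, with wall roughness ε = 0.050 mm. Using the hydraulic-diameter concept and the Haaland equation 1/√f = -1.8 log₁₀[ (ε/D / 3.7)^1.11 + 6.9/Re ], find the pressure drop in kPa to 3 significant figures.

Hydraulic diameter D_h = 4A/P = D_o - D_i = 0.222 - 0.148 = 0.074 m.
Re = ρVD_h/μ = 1.39·2.02·0.074/1.82e-05 = 1.142e+04.
ε/D_h = 5e-05/0.074 = 0.000676; Haaland gives 1/√f = -1.8 log₁₀[7.08e-05+0.000604] = 5.707, so f = 0.0307.
ΔP = f(L/D_h)(ρV²/2) = 0.0307·33.5/0.074·2.836 = 39.42 Pa.
ΔP = 0.0394 kPa.

ΔP ≈ 0.0394 kPa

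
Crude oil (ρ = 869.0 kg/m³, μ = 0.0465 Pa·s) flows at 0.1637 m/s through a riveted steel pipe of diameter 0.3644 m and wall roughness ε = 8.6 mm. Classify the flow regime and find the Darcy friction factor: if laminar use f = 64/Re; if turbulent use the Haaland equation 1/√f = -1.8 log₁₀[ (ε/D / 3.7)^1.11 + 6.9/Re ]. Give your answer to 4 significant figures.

Re = ρVD/μ = 869·0.1637·0.3644/0.0465 = 1115.
Re < 2300 → laminar, so f = 64/Re = 0.05741 (roughness is irrelevant in laminar flow).

f ≈ 0.05741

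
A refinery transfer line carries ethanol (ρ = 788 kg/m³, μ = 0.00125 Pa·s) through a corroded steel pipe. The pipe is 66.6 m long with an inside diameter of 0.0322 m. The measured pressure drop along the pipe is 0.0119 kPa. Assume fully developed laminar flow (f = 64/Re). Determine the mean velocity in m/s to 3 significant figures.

V ≈ 0.00463 m/s

For laminar flow, f = 64/Re with Re = ρVD/μ, so Darcy-Weisbach reduces to ΔP = 32μLV/D². Solving for V: V = ΔP·D²/(32μL) = 11.9·(0.0322)²/(32·0.00125·66.6) = 0.004632 m/s.
Check: Re = ρVD/μ = 788·0.004632·0.0322/0.00125 = 94.01 < 2300, so the laminar assumption holds.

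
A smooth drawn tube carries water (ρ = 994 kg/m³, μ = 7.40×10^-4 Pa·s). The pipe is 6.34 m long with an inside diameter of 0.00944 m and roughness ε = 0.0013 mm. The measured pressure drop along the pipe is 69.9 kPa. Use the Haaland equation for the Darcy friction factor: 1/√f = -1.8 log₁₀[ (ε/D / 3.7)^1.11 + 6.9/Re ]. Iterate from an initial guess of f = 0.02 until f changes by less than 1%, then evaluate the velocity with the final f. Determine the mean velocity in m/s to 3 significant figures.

Rearranging Darcy-Weisbach: V = √(2·ΔP·D/(f·L·ρ)). With ε/D = 1.3e-06/0.00944 = 0.000138, iterate starting from f = 0.02:
  f = 0.02 → V = √(2·6.99e+04·0.00944/(0.02·6.34·994)) = 3.236 m/s; Re = ρVD/μ = 4.103e+04; f → 0.02202
  f = 0.02202 → V = 3.084 m/s; Re = 3.911e+04; f → 0.02225
  f = 0.02225 → V = 3.068 m/s; Re = 3.89e+04; f → 0.02227
Converged (Δf/f < 1%). With the final f = 0.02227: V = √(2·6.99e+04·0.00944/(0.02227·6.34·994)) = 3.066 m/s.

V ≈ 3.07 m/s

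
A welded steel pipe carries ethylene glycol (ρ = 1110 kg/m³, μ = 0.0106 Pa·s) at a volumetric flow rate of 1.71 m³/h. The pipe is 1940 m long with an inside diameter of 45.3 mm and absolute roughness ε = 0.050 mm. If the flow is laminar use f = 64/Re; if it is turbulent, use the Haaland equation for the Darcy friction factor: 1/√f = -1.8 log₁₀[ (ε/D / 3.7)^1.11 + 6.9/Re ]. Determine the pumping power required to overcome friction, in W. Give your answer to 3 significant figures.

P ≈ 44.9 W

Q = 1.71 m³/h = 1.71/3600 = 0.000475 m³/s.
Cross-sectional area A = πD²/4 = π(0.0453)²/4 = 0.001612 m²; mean velocity V = Q/A = 0.000475/0.001612 = 0.2947 m/s.
Reynolds number Re = ρVD/μ = 1110 · 0.2947 · 0.0453 / 0.0106 = 1398.
Re < 2300 → laminar flow, so f = 64/Re = 64/1398 = 0.04578 (the turbulent correlation is not needed).
Darcy-Weisbach: ΔP = f(L/D)(ρV²/2) = 0.04578·(1940/0.0453)·(1110·0.2947²/2) = 0.04578·4.283e+04·48.21 = 9.451e+04 Pa.
Pumping power P = QΔP = 0.000475·9.451e+04 = 44.89 W = 44.9 W.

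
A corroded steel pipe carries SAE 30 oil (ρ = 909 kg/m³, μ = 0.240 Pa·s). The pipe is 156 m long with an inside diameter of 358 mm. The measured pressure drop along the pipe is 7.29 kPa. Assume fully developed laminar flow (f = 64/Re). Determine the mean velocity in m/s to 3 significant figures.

For laminar flow, f = 64/Re with Re = ρVD/μ, so Darcy-Weisbach reduces to ΔP = 32μLV/D². Solving for V: V = ΔP·D²/(32μL) = 7290·(0.358)²/(32·0.24·156) = 0.7798 m/s.
Check: Re = ρVD/μ = 909·0.7798·0.358/0.24 = 1057 < 2300, so the laminar assumption holds.

V ≈ 0.780 m/s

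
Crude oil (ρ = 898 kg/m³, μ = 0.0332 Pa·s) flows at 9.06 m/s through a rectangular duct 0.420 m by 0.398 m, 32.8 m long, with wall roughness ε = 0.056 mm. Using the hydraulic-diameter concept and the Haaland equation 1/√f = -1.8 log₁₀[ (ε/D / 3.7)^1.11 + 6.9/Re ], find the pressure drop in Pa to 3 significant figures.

Hydraulic diameter D_h = 4A/P = 4·(0.42·0.398)/(2·(0.42+0.398)) = 0.6686/1.636 = 0.4087 m.
Re = ρVD_h/μ = 898·9.06·0.4087/0.0332 = 1.002e+05.
ε/D_h = 5.6e-05/0.4087 = 0.000137; Haaland gives 1/√f = -1.8 log₁₀[1.21e-05+6.89e-05] = 7.365, so f = 0.01843.
ΔP = f(L/D_h)(ρV²/2) = 0.01843·32.8/0.4087·3.686e+04 = 5.452e+04 Pa.

ΔP ≈ 54500 Pa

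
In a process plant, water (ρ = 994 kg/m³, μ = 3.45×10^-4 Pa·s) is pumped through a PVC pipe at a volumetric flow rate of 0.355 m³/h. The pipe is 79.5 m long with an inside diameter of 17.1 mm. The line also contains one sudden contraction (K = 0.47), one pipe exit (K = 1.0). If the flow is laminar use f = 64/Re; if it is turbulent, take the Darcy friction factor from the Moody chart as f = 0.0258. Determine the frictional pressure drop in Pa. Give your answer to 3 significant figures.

Q = 0.355 m³/h = 0.355/3600 = 9.861e-05 m³/s.
Cross-sectional area A = πD²/4 = π(0.0171)²/4 = 0.0002297 m²; mean velocity V = Q/A = 9.861e-05/0.0002297 = 0.4294 m/s.
Reynolds number Re = ρVD/μ = 994 · 0.4294 · 0.0171 / 0.000345 = 2.115e+04.
Re > 4000 → turbulent; use the Moody-chart value f = 0.0258.
Total minor-loss coefficient ΣK = 1·0.47 + 1·1 = 1.47.
ΔP = [f·L/D + ΣK]·(ρV²/2) = [0.0258·79.5/0.0171 + 1.47]·(994·0.4294²/2) = [119.9 + 1.47]·91.63 = 1.113e+04 Pa.

ΔP ≈ 11100 Pa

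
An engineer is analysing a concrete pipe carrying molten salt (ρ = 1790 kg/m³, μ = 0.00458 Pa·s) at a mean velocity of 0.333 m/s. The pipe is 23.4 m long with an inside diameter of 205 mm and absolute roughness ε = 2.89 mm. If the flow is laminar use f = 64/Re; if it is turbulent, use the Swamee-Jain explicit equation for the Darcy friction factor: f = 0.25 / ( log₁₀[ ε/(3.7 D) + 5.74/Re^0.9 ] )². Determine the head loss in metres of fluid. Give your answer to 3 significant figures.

h_f ≈ 0.0291 m

Reynolds number Re = ρVD/μ = 1790 · 0.333 · 0.205 / 0.00458 = 2.668e+04.
Re > 4000 → turbulent. Relative roughness ε/D = 0.00289/0.205 = 0.0141. Swamee-Jain: f = 0.25/(log₁₀[0.0141/3.7 + 5.74/2.668e+04^0.9])² = 0.25/(log₁₀[0.00381 + 0.000596])² = 0.25/(-2.356)² = 0.04504.
Darcy-Weisbach: ΔP = f(L/D)(ρV²/2) = 0.04504·(23.4/0.205)·(1790·0.333²/2) = 0.04504·114.1·99.25 = 510.3 Pa.
Head loss h_f = ΔP/(ρg) = 510.3/(1790·9.81) = 0.0291 m.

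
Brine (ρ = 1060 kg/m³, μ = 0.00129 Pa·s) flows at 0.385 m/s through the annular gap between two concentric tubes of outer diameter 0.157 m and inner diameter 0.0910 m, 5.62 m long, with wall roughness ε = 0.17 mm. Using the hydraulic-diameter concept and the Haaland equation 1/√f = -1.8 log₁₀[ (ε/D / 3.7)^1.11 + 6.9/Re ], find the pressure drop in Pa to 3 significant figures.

Hydraulic diameter D_h = 4A/P = D_o - D_i = 0.157 - 0.091 = 0.066 m.
Re = ρVD_h/μ = 1060·0.385·0.066/0.00129 = 2.088e+04.
ε/D_h = 0.00017/0.066 = 0.00258; Haaland gives 1/√f = -1.8 log₁₀[0.000313+0.00033] = 5.745, so f = 0.0303.
ΔP = f(L/D_h)(ρV²/2) = 0.0303·5.62/0.066·78.56 = 202.7 Pa.

ΔP ≈ 203 Pa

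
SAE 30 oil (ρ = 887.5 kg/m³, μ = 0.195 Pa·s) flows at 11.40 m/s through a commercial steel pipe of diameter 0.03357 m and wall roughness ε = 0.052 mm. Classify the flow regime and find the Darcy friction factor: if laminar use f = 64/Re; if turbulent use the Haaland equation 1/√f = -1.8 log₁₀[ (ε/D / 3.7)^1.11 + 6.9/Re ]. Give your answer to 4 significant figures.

Re = ρVD/μ = 887.5·11.4·0.03357/0.195 = 1742.
Re < 2300 → laminar, so f = 64/Re = 0.03674 (roughness is irrelevant in laminar flow).

f ≈ 0.03674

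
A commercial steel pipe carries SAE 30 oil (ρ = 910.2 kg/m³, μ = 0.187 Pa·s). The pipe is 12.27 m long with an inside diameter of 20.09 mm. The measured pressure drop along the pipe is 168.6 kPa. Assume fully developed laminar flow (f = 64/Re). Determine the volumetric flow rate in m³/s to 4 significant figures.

Q ≈ 2.938×10^-4 m³/s

For laminar flow, f = 64/Re with Re = ρVD/μ, so Darcy-Weisbach reduces to ΔP = 32μLV/D². Solving for V: V = ΔP·D²/(32μL) = 1.686e+05·(0.02009)²/(32·0.187·12.27) = 0.9268 m/s.
Check: Re = ρVD/μ = 910.2·0.9268·0.02009/0.187 = 90.63 < 2300, so the laminar assumption holds.
Q = V·A = 0.9268·(π/4·0.02009²) = 0.0002938 m³/s = 2.938×10^-4 m³/s.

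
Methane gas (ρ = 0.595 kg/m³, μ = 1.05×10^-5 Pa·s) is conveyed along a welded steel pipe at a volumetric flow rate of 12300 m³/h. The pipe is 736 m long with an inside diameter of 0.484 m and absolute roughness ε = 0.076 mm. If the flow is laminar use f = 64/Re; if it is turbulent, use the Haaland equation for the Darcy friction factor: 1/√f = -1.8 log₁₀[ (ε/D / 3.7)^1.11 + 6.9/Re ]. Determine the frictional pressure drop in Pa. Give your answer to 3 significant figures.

Q = 12300 m³/h = 12300/3600 = 3.417 m³/s.
Cross-sectional area A = πD²/4 = π(0.484)²/4 = 0.184 m²; mean velocity V = Q/A = 3.417/0.184 = 18.57 m/s.
Reynolds number Re = ρVD/μ = 0.595 · 18.57 · 0.484 / 1.05e-05 = 5.093e+05.
Re > 4000 → turbulent. Relative roughness ε/D = 7.6e-05/0.484 = 0.000157. Haaland: 1/√f = -1.8 log₁₀[(0.000157/3.7)^1.11 + 6.9/5.093e+05] = -1.8 log₁₀[1.4e-05 + 1.35e-05] = 8.207, so f = 0.01485.
Darcy-Weisbach: ΔP = f(L/D)(ρV²/2) = 0.01485·(736/0.484)·(0.595·18.57²/2) = 0.01485·1521·102.6 = 2316 Pa.

ΔP ≈ 2320 Pa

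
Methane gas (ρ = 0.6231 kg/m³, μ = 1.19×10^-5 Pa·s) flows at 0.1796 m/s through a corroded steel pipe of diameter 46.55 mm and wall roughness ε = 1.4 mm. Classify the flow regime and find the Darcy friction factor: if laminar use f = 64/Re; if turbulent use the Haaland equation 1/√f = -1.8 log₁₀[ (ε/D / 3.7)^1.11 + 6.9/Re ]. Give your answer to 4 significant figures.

Re = ρVD/μ = 0.6231·0.1796·0.04655/1.19e-05 = 437.8.
Re < 2300 → laminar, so f = 64/Re = 0.1462 (roughness is irrelevant in laminar flow).

f ≈ 0.1462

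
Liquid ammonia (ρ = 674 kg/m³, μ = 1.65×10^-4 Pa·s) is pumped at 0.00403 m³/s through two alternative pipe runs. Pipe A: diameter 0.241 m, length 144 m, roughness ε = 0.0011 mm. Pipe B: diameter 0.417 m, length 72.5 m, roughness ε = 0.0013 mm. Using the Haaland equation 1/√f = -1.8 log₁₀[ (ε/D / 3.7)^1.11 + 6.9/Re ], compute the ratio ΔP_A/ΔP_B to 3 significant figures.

ΔP_A/ΔP_B ≈ 27.3

Pipe A: V = Q/A = 0.00403/0.04562 = 0.08834 m/s; Re = 8.697e+04; ε/D = 4.56e-06; Haaland → f = 0.01837; ΔP_A = f(L/D)(ρV²/2) = 28.87 Pa.
Pipe B: V = Q/A = 0.00403/0.1366 = 0.02951 m/s; Re = 5.026e+04; ε/D = 3.12e-06; Haaland → f = 0.0207; ΔP_B = f(L/D)(ρV²/2) = 1.056 Pa.
ΔP_A/ΔP_B = 28.87/1.056 = 27.3.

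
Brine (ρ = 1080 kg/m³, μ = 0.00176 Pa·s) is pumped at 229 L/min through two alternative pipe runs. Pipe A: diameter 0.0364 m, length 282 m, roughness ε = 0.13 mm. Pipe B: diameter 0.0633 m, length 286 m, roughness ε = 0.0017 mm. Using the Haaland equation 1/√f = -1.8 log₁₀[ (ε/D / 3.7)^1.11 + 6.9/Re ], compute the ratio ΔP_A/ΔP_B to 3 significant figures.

Pipe A: V = Q/A = 0.003817/0.001041 = 3.668 m/s; Re = 8.192e+04; ε/D = 0.00357; Haaland → f = 0.02882; ΔP_A = f(L/D)(ρV²/2) = 1.622e+06 Pa.
Pipe B: V = Q/A = 0.003817/0.003147 = 1.213 m/s; Re = 4.711e+04; ε/D = 2.69e-05; Haaland → f = 0.02106; ΔP_B = f(L/D)(ρV²/2) = 7.557e+04 Pa.
ΔP_A/ΔP_B = 1.622e+06/7.557e+04 = 21.5.

ΔP_A/ΔP_B ≈ 21.5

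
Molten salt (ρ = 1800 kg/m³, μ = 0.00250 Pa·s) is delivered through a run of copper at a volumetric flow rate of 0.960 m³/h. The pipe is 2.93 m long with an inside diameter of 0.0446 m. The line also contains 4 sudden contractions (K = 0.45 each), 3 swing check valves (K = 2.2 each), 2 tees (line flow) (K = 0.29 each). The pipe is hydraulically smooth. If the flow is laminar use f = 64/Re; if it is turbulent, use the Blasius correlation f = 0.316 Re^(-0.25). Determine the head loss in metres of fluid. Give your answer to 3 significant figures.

h_f ≈ 0.0169 m

Q = 0.960 m³/h = 0.960/3600 = 0.0002667 m³/s.
Cross-sectional area A = πD²/4 = π(0.0446)²/4 = 0.001562 m²; mean velocity V = Q/A = 0.0002667/0.001562 = 0.1707 m/s.
Reynolds number Re = ρVD/μ = 1800 · 0.1707 · 0.0446 / 0.0025 = 5481.
Re > 4000 → turbulent. Smooth-pipe (Blasius): f = 0.316 Re^(-0.25) = 0.316/(5481)^0.25 = 0.03673.
Total minor-loss coefficient ΣK = 4·0.45 + 3·2.2 + 2·0.29 = 8.98.
ΔP = [f·L/D + ΣK]·(ρV²/2) = [0.03673·2.93/0.0446 + 8.98]·(1800·0.1707²/2) = [2.413 + 8.98]·26.22 = 298.7 Pa.
Head loss h_f = ΔP/(ρg) = 298.7/(1800·9.81) = 0.0169 m.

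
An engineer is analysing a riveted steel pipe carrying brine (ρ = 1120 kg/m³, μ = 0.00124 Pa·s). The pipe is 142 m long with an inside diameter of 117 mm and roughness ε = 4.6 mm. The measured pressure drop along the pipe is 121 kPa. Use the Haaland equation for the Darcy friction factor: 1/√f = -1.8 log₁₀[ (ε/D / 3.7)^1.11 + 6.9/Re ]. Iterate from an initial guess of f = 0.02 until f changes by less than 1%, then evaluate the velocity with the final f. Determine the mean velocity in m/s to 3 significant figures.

Rearranging Darcy-Weisbach: V = √(2·ΔP·D/(f·L·ρ)). With ε/D = 0.0046/0.117 = 0.0393, iterate starting from f = 0.02:
  f = 0.02 → V = √(2·1.21e+05·0.117/(0.02·142·1120)) = 2.984 m/s; Re = ρVD/μ = 3.153e+05; f → 0.0644
  f = 0.0644 → V = 1.663 m/s; Re = 1.757e+05; f → 0.06447
Converged (Δf/f < 1%). With the final f = 0.06447: V = √(2·1.21e+05·0.117/(0.06447·142·1120)) = 1.662 m/s.

V ≈ 1.66 m/s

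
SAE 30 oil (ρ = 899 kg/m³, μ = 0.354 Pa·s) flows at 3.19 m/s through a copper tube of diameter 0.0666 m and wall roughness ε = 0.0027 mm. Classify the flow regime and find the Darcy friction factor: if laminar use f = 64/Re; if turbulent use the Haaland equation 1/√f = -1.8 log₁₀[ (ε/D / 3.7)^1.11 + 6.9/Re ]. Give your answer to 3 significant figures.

Re = ρVD/μ = 899·3.19·0.0666/0.354 = 539.5.
Re < 2300 → laminar, so f = 64/Re = 0.1186 (roughness is irrelevant in laminar flow).

f ≈ 0.119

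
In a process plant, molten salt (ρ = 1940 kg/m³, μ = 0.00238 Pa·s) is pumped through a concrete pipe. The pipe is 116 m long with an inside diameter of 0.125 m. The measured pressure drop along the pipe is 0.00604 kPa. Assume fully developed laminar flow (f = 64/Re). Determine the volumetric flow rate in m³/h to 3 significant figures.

Q ≈ 0.472 m³/h

For laminar flow, f = 64/Re with Re = ρVD/μ, so Darcy-Weisbach reduces to ΔP = 32μLV/D². Solving for V: V = ΔP·D²/(32μL) = 6.04·(0.125)²/(32·0.00238·116) = 0.01068 m/s.
Check: Re = ρVD/μ = 1940·0.01068·0.125/0.00238 = 1088 < 2300, so the laminar assumption holds.
Q = V·A = 0.01068·(π/4·0.125²) = 0.0001311 m³/s = 0.472 m³/h.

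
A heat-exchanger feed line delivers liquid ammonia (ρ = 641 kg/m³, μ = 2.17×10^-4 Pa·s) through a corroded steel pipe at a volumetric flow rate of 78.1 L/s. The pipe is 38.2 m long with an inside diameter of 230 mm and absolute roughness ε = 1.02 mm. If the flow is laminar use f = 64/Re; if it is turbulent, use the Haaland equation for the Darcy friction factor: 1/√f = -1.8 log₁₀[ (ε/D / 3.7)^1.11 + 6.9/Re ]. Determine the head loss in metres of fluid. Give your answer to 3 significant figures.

h_f ≈ 0.880 m

Q = 78.1 L/s = 78.1/1000 = 0.0781 m³/s.
Cross-sectional area A = πD²/4 = π(0.23)²/4 = 0.04155 m²; mean velocity V = Q/A = 0.0781/0.04155 = 1.88 m/s.
Reynolds number Re = ρVD/μ = 641 · 1.88 · 0.23 / 0.000217 = 1.277e+06.
Re > 4000 → turbulent. Relative roughness ε/D = 0.00102/0.23 = 0.00443. Haaland: 1/√f = -1.8 log₁₀[(0.00443/3.7)^1.11 + 6.9/1.277e+06] = -1.8 log₁₀[0.000572 + 5.4e-06] = 5.829, so f = 0.02943.
Darcy-Weisbach: ΔP = f(L/D)(ρV²/2) = 0.02943·(38.2/0.23)·(641·1.88²/2) = 0.02943·166.1·1133 = 5535 Pa.
Head loss h_f = ΔP/(ρg) = 5535/(641·9.81) = 0.880 m.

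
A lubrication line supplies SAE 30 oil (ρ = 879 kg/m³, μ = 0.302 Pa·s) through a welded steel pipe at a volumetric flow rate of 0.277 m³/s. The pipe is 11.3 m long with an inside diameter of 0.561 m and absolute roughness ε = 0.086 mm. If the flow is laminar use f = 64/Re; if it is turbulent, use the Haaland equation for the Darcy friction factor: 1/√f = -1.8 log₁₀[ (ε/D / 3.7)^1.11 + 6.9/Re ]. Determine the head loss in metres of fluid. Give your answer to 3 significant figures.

Cross-sectional area A = πD²/4 = π(0.561)²/4 = 0.2472 m²; mean velocity V = Q/A = 0.277/0.2472 = 1.121 m/s.
Reynolds number Re = ρVD/μ = 879 · 1.121 · 0.561 / 0.302 = 1830.
Re < 2300 → laminar flow, so f = 64/Re = 64/1830 = 0.03498 (the turbulent correlation is not needed).
Darcy-Weisbach: ΔP = f(L/D)(ρV²/2) = 0.03498·(11.3/0.561)·(879·1.121²/2) = 0.03498·20.14·551.9 = 388.8 Pa.
Head loss h_f = ΔP/(ρg) = 388.8/(879·9.81) = 0.0451 m.

h_f ≈ 0.0451 m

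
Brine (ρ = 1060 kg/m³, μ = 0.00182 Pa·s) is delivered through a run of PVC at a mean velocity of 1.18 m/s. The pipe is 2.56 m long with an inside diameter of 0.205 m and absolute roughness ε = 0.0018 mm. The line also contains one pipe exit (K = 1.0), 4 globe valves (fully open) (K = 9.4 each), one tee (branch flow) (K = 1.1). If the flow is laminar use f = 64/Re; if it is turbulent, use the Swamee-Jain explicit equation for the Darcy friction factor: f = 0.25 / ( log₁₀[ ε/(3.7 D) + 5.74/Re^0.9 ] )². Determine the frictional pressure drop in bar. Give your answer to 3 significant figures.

Reynolds number Re = ρVD/μ = 1060 · 1.18 · 0.205 / 0.00182 = 1.409e+05.
Re > 4000 → turbulent. Relative roughness ε/D = 1.8e-06/0.205 = 8.78e-06. Swamee-Jain: f = 0.25/(log₁₀[8.78e-06/3.7 + 5.74/1.409e+05^0.9])² = 0.25/(log₁₀[2.37e-06 + 0.000133])² = 0.25/(-3.867)² = 0.01671.
Total minor-loss coefficient ΣK = 1·1 + 4·9.4 + 1·1.1 = 39.7.
ΔP = [f·L/D + ΣK]·(ρV²/2) = [0.01671·2.56/0.205 + 39.7]·(1060·1.18²/2) = [0.2087 + 39.7]·738 = 2.945e+04 Pa.
ΔP = 2.945e+04 Pa = 0.295 bar.

ΔP ≈ 0.295 bar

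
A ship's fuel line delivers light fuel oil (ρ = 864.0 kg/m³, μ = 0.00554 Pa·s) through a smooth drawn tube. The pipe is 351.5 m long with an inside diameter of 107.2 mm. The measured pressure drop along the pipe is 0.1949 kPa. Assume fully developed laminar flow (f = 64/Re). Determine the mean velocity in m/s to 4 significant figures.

V ≈ 0.03594 m/s

For laminar flow, f = 64/Re with Re = ρVD/μ, so Darcy-Weisbach reduces to ΔP = 32μLV/D². Solving for V: V = ΔP·D²/(32μL) = 194.9·(0.1072)²/(32·0.00554·351.5) = 0.03594 m/s.
Check: Re = ρVD/μ = 864·0.03594·0.1072/0.00554 = 600.9 < 2300, so the laminar assumption holds.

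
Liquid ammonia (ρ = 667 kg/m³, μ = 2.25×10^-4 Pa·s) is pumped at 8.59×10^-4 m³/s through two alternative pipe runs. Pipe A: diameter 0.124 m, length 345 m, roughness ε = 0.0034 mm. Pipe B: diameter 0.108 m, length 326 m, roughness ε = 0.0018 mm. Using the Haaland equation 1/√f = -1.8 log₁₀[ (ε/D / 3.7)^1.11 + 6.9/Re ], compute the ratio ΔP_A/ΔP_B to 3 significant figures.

Pipe A: V = Q/A = 0.000859/0.01208 = 0.07113 m/s; Re = 2.615e+04; ε/D = 2.74e-05; Haaland → f = 0.02415; ΔP_A = f(L/D)(ρV²/2) = 113.4 Pa.
Pipe B: V = Q/A = 0.000859/0.009161 = 0.09377 m/s; Re = 3.002e+04; ε/D = 1.67e-05; Haaland → f = 0.02334; ΔP_B = f(L/D)(ρV²/2) = 206.6 Pa.
ΔP_A/ΔP_B = 113.4/206.6 = 0.549.

ΔP_A/ΔP_B ≈ 0.549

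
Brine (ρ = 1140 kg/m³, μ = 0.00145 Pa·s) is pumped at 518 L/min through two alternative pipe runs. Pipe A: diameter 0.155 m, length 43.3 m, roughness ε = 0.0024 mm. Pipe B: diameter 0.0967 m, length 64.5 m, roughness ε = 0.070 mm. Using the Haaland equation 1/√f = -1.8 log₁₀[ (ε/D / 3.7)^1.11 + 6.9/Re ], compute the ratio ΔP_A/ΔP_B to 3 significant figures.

ΔP_A/ΔP_B ≈ 0.0605

Pipe A: V = Q/A = 0.008633/0.01887 = 0.4575 m/s; Re = 5.576e+04; ε/D = 1.55e-05; Haaland → f = 0.02025; ΔP_A = f(L/D)(ρV²/2) = 675.1 Pa.
Pipe B: V = Q/A = 0.008633/0.007344 = 1.176 m/s; Re = 8.937e+04; ε/D = 0.000724; Haaland → f = 0.02122; ΔP_B = f(L/D)(ρV²/2) = 1.115e+04 Pa.
ΔP_A/ΔP_B = 675.1/1.115e+04 = 0.0605.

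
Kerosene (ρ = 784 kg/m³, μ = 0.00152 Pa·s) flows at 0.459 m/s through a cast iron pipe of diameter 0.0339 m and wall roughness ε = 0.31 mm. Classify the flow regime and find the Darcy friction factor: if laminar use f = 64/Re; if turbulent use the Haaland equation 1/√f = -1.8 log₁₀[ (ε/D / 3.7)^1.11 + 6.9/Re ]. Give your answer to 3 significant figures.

f ≈ 0.0433

Re = ρVD/μ = 784·0.459·0.0339/0.00152 = 8026.
Re > 4000 → turbulent. ε/D = 0.00031/0.0339 = 0.00914; Haaland: 1/√f = -1.8 log₁₀[0.00128 + 0.00086] = 4.806, so f = 0.04329.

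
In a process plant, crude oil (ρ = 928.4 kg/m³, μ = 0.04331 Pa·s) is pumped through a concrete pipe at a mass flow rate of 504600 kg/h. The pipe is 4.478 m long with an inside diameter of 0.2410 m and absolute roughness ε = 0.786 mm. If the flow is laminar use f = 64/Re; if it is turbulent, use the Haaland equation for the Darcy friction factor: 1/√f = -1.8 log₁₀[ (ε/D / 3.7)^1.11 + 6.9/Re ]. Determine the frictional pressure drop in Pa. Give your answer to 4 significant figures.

ṁ = 504600 kg/h = 504600/3600 = 140.2 kg/s.
A = πD²/4 = π(0.241)²/4 = 0.04562 m²; mean velocity V = ṁ/(ρA) = 140.2/(928.4 · 0.04562) = 3.31 m/s.
Reynolds number Re = ρVD/μ = 928.4 · 3.31 · 0.241 / 0.0433 = 1.71e+04.
Re > 4000 → turbulent. Relative roughness ε/D = 0.000786/0.241 = 0.00326. Haaland: 1/√f = -1.8 log₁₀[(0.00326/3.7)^1.11 + 6.9/1.71e+04] = -1.8 log₁₀[0.000407 + 0.000404] = 5.565, so f = 0.0323.
Darcy-Weisbach: ΔP = f(L/D)(ρV²/2) = 0.0323·(4.478/0.241)·(928.4·3.31²/2) = 0.0323·18.58·5085 = 3051 Pa.

ΔP ≈ 3051 Pa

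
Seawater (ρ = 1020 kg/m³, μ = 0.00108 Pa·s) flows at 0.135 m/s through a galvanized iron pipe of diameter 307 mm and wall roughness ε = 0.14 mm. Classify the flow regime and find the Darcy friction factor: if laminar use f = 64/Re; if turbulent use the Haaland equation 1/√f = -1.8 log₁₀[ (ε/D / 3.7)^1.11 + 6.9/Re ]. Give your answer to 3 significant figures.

f ≈ 0.0231

Re = ρVD/μ = 1020·0.135·0.307/0.00108 = 3.914e+04.
Re > 4000 → turbulent. ε/D = 0.00014/0.307 = 0.000456; Haaland: 1/√f = -1.8 log₁₀[4.58e-05 + 0.000176] = 6.576, so f = 0.02312.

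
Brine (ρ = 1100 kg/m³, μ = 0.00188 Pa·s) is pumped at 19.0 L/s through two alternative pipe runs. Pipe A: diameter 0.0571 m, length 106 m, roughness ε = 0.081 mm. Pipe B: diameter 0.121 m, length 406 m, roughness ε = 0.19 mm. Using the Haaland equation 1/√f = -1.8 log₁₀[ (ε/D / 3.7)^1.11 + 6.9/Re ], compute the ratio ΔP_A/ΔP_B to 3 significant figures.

Pipe A: V = Q/A = 0.019/0.002561 = 7.42 m/s; Re = 2.479e+05; ε/D = 0.00142; Haaland → f = 0.02227; ΔP_A = f(L/D)(ρV²/2) = 1.252e+06 Pa.
Pipe B: V = Q/A = 0.019/0.0115 = 1.652 m/s; Re = 1.17e+05; ε/D = 0.00157; Haaland → f = 0.02355; ΔP_B = f(L/D)(ρV²/2) = 1.186e+05 Pa.
ΔP_A/ΔP_B = 1.252e+06/1.186e+05 = 10.6.

ΔP_A/ΔP_B ≈ 10.6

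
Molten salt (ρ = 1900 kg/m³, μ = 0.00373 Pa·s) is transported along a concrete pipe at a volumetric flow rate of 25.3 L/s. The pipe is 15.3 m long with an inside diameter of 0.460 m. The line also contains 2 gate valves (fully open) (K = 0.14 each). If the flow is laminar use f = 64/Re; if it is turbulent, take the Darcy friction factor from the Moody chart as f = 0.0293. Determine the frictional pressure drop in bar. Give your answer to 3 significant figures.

ΔP ≈ 2.76×10^-4 bar

Q = 25.3 L/s = 25.3/1000 = 0.0253 m³/s.
Cross-sectional area A = πD²/4 = π(0.46)²/4 = 0.1662 m²; mean velocity V = Q/A = 0.0253/0.1662 = 0.1522 m/s.
Reynolds number Re = ρVD/μ = 1900 · 0.1522 · 0.46 / 0.00373 = 3.567e+04.
Re > 4000 → turbulent; use the Moody-chart value f = 0.0293.
Total minor-loss coefficient ΣK = 2·0.14 = 0.28.
ΔP = [f·L/D + ΣK]·(ρV²/2) = [0.0293·15.3/0.46 + 0.28]·(1900·0.1522²/2) = [0.9745 + 0.28]·22.02 = 27.62 Pa.
ΔP = 27.62 Pa = 2.76×10^-4 bar.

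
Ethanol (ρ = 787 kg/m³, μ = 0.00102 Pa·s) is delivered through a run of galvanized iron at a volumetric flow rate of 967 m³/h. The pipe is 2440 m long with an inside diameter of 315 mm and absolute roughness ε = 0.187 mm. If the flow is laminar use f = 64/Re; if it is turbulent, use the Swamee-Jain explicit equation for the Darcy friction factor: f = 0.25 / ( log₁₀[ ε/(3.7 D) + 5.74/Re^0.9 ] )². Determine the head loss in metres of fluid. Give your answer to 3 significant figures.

h_f ≈ 84.4 m

Q = 967 m³/h = 967/3600 = 0.2686 m³/s.
Cross-sectional area A = πD²/4 = π(0.315)²/4 = 0.07793 m²; mean velocity V = Q/A = 0.2686/0.07793 = 3.447 m/s.
Reynolds number Re = ρVD/μ = 787 · 3.447 · 0.315 / 0.00102 = 8.377e+05.
Re > 4000 → turbulent. Relative roughness ε/D = 0.000187/0.315 = 0.000594. Swamee-Jain: f = 0.25/(log₁₀[0.000594/3.7 + 5.74/8.377e+05^0.9])² = 0.25/(log₁₀[0.00016 + 2.68e-05])² = 0.25/(-3.728)² = 0.01799.
Darcy-Weisbach: ΔP = f(L/D)(ρV²/2) = 0.01799·(2440/0.315)·(787·3.447²/2) = 0.01799·7746·4675 = 6.515e+05 Pa.
Head loss h_f = ΔP/(ρg) = 6.515e+05/(787·9.81) = 84.4 m.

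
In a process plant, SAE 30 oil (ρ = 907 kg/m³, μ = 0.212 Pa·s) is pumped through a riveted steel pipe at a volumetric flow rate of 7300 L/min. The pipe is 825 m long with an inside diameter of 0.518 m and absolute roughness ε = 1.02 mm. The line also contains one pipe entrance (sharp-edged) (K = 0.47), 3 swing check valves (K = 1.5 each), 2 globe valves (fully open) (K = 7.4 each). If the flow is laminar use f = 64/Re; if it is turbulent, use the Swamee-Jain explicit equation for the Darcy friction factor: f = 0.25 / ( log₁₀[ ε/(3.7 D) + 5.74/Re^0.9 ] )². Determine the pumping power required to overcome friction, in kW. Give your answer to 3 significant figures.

P ≈ 1.83 kW

Q = 7300 L/min = 7300/60000 = 0.1217 m³/s.
Cross-sectional area A = πD²/4 = π(0.518)²/4 = 0.2107 m²; mean velocity V = Q/A = 0.1217/0.2107 = 0.5773 m/s.
Reynolds number Re = ρVD/μ = 907 · 0.5773 · 0.518 / 0.212 = 1279.
Re < 2300 → laminar flow, so f = 64/Re = 64/1279 = 0.05002 (the turbulent correlation is not needed).
Total minor-loss coefficient ΣK = 1·0.47 + 3·1.5 + 2·7.4 = 19.8.
ΔP = [f·L/D + ΣK]·(ρV²/2) = [0.05002·825/0.518 + 19.8]·(907·0.5773²/2) = [79.67 + 19.8]·151.2 = 1.503e+04 Pa.
Pumping power P = QΔP = 0.1217·1.503e+04 = 1829 W = 1.83 kW.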